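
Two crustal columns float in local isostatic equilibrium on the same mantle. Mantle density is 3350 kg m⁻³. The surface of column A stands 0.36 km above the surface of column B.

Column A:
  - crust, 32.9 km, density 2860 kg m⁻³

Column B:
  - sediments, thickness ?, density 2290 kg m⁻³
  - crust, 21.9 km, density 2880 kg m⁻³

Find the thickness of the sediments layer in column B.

4.36 km

Take the compensation level at the base of the deeper column (depth z_c below the surface of column A) and equate Σ ρ_i t_i down to z_c; mantle fills any gap and the z_c terms cancel.
Column A: 32.9×2860 + (z_c − 32.9)×3350
Column B: 0.36×0 + x×2290 + 21.9×2880 + (z_c − 0.36 − 21.9 − x)×3350
The z_c×3350 term appears on both sides and cancels. Collect the known terms of each column as K = Σ(ρt)_known − 3350 × (depth of known layers): K_A = 94094 − 3350×32.9 = −16121; K_B = 63072 − 3350×(0.36 + 21.9) = −11499.
Balance: K_A = K_B − x×(3350 − 2290), so x = (K_B − K_A)/(3350 − 2290) = 4622/1060 = 4.36 km.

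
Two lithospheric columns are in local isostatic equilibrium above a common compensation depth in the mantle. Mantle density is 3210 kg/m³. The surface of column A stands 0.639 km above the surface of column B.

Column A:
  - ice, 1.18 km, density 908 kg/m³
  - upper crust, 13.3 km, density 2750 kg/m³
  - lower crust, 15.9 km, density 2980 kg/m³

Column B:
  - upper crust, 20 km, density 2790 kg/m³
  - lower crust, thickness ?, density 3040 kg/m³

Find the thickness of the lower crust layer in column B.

12 km

Take the compensation level at the base of the deeper column (depth z_c below the surface of column A) and equate Σ ρ_i t_i down to z_c; mantle fills any gap and the z_c terms cancel.
Column A: 1.18×908 + 13.3×2750 + 15.9×2980 + (z_c − 30.38)×3210
Column B: 0.639×0 + 20×2790 + x×3040 + (z_c − 0.639 − 20 − x)×3210
The z_c×3210 term appears on both sides and cancels. Collect the known terms of each column as K = Σ(ρt)_known − 3210 × (depth of known layers): K_A = 85028.44 − 3210×30.38 = −12491.36; K_B = 55800 − 3210×(0.639 + 20) = −10451.19.
Balance: K_A = K_B − x×(3210 − 3040), so x = (K_B − K_A)/(3210 − 3040) = 2040.17/170 = 12 km.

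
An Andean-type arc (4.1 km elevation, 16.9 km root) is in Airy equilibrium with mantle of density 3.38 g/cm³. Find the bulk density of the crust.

ρ_c h = (ρ_m − ρ_c) r → ρ_c (h + r) = ρ_m r → ρ_c = ρ_m r / (h + r).
ρ_c = 3.38 × 16.9 km / (4.1 km + 16.9 km) = 2.72 g/cm³.

2.72 g/cm³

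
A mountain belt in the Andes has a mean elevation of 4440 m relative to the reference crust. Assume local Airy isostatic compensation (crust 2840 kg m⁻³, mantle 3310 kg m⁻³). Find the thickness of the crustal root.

Balancing pressure at the compensation depth: the weight of the topography is balanced by the buoyancy of the root, ρ_c h = (ρ_m − ρ_c) r.
r = h · ρ_c / (ρ_m − ρ_c) = 4440 m × 2840 / (3310 − 2840) = 26800 m.

26800 m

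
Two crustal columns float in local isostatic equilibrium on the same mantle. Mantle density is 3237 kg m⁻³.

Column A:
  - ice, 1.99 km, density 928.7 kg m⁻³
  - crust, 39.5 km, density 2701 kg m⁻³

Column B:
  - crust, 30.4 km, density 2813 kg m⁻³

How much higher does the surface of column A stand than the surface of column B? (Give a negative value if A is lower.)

3.98 km

For any compensation level in the mantle, the mantle terms cancel and isostasy reduces to e = (Σt_A − Σt_B) − (Σ(ρt)_A − Σ(ρt)_B) / ρ_m.
Σt_A = 41.49 km; Σt_B = 30.4 km; Σ(ρt)_A = 108537.613; Σ(ρt)_B = 85515.2 (in km·kg m⁻³).
e = (41.49 − 30.4) − (108537.613 − 85515.2) / 3237 = 3.98 km.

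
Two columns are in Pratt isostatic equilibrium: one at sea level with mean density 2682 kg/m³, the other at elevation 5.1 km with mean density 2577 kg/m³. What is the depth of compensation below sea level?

ρ_ref D = ρ (D + h) → D (ρ_ref − ρ) = ρ h.
D = ρ h/(ρ_ref − ρ) = 2577 × 5.1 km/(2682 − 2577) = 125 km.

125 km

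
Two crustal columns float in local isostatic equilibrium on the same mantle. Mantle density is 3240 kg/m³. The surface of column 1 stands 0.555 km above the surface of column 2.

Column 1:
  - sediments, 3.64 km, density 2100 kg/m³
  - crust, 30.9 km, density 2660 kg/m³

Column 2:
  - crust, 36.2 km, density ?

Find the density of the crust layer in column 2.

2680 kg/m³

Take the compensation level at the base of the deeper column (depth z_c below the surface of column 1) and equate Σ ρ_i t_i down to z_c; mantle fills any gap and the z_c terms cancel.
Column 1: 3.64×2100 + 30.9×2660 + (z_c − 34.54)×3240
Column 2: 0.555×0 + 36.2×ρ + (z_c − 0.555 − 36.2)×3240
The z_c×3240 term appears on both sides and cancels. Collect the known terms of each column as K = Σ(ρt)_known − 3240 × (depth of known layers): K_1 = 89838 − 3240×34.54 = −22071.6; K_2 = 0 − 3240×(0.555 + 36.2) = −119086.2.
Balance: K_1 = K_2 + 36.2×ρ, so ρ = (K_1 − K_2)/36.2 = 97014.6/36.2 = 2680 kg/m³.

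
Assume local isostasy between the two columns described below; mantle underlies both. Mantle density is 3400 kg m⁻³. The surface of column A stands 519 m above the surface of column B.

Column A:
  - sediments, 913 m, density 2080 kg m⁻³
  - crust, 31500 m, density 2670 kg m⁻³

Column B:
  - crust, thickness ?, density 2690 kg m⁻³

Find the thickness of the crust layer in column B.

Take the compensation level at the base of the deeper column (depth z_c below the surface of column A) and equate Σ ρ_i t_i down to z_c; mantle fills any gap and the z_c terms cancel.
Column A: 913×2080 + 31500×2670 + (z_c − 32413)×3400
Column B: 519×0 + x×2690 + (z_c − 519 − 0 − x)×3400
The z_c×3400 term appears on both sides and cancels. Collect the known terms of each column as K = Σ(ρt)_known − 3400 × (depth of known layers): K_A = 86004040 − 3400×32413 = −24200160; K_B = 0 − 3400×(519 + 0) = −1764600.
Balance: K_A = K_B − x×(3400 − 2690), so x = (K_B − K_A)/(3400 − 2690) = 22435600/710 = 31600 m.

31600 m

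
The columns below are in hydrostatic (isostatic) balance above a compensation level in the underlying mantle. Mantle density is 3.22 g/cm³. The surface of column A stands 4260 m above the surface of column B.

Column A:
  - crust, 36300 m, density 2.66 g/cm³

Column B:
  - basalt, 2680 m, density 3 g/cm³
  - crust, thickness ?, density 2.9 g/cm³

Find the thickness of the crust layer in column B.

Take the compensation level at the base of the deeper column (depth z_c below the surface of column A) and equate Σ ρ_i t_i down to z_c; mantle fills any gap and the z_c terms cancel.
Column A: 36300×2.66 + (z_c − 36300)×3.22
Column B: 4260×0 + 2680×3 + x×2.9 + (z_c − 4260 − 2680 − x)×3.22
The z_c×3.22 term appears on both sides and cancels. Collect the known terms of each column as K = Σ(ρt)_known − 3.22 × (depth of known layers): K_A = 96558 − 3.22×36300 = −20328; K_B = 8040 − 3.22×(4260 + 2680) = −14306.8.
Balance: K_A = K_B − x×(3.22 − 2.9), so x = (K_B − K_A)/(3.22 − 2.9) = 6021.2/0.32 = 18800 m.

18800 m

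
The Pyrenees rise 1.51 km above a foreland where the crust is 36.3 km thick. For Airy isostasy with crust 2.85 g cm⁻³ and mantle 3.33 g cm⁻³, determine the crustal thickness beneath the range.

46.8 km

Root depth r = h ρ_c / (ρ_m − ρ_c) = 1.51 km × 2.85 / 0.48 = 8.966 km.
Total thickness = T + h + r = 36.3 km + 1.51 km + 8.966 km = 46.8 km.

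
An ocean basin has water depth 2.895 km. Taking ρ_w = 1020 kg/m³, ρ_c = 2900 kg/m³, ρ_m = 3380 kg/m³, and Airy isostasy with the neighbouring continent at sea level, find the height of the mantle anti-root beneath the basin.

Balancing pressure at the compensation depth: replacing crust with seawater at the top is compensated by replacing crust with mantle at the base: d (ρ_c − ρ_w) = a (ρ_m − ρ_c).
a = d (ρ_c − ρ_w)/(ρ_m − ρ_c) = 2.895 km × 1880/480 = 11.3 km.

11.3 km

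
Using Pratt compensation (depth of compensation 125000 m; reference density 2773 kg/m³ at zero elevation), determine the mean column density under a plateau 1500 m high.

2740 kg/m³

Pratt balance: ρ_ref D = ρ (D + h).
ρ = ρ_ref D/(D + h) = 2773 × 125000 m/(125000 m + 1500 m) = 2740 kg/m³.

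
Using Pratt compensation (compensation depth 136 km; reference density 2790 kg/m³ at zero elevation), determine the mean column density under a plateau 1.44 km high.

Pratt balance: ρ_ref D = ρ (D + h).
ρ = ρ_ref D/(D + h) = 2790 × 136 km/(136 km + 1.44 km) = 2760 kg/m³.

2760 kg/m³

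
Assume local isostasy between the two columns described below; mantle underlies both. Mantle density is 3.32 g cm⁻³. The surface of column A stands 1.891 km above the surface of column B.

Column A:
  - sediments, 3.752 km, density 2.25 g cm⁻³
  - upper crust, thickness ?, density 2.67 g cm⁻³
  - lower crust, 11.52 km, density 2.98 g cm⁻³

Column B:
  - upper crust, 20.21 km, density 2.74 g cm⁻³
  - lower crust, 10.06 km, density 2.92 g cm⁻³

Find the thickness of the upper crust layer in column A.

21.7 km

Take the compensation level at the base of the deeper column (depth z_c below the surface of column A) and equate Σ ρ_i t_i down to z_c; mantle fills any gap and the z_c terms cancel.
Column A: 3.752×2.25 + x×2.67 + 11.52×2.98 + (z_c − 15.272 − x)×3.32
Column B: 1.891×0 + 20.21×2.74 + 10.06×2.92 + (z_c − 1.891 − 30.27)×3.32
The z_c×3.32 term appears on both sides and cancels. Collect the known terms of each column as K = Σ(ρt)_known − 3.32 × (depth of known layers): K_A = 42.7716 − 3.32×15.272 = −7.93144; K_B = 84.7506 − 3.32×(1.891 + 30.27) = −22.02392.
Balance: K_A − x×(3.32 − 2.67) = K_B, so x = (K_A − K_B)/(3.32 − 2.67) = 14.0925/0.65 = 21.7 km.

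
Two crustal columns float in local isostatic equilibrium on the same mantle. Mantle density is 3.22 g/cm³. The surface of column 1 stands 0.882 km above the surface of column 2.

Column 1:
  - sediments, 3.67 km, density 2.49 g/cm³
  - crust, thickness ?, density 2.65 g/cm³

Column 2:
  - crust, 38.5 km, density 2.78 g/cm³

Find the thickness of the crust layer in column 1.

30 km

Take the compensation level at the base of the deeper column (depth z_c below the surface of column 1) and equate Σ ρ_i t_i down to z_c; mantle fills any gap and the z_c terms cancel.
Column 1: 3.67×2.49 + x×2.65 + (z_c − 3.67 − x)×3.22
Column 2: 0.882×0 + 38.5×2.78 + (z_c − 0.882 − 38.5)×3.22
The z_c×3.22 term appears on both sides and cancels. Collect the known terms of each column as K = Σ(ρt)_known − 3.22 × (depth of known layers): K_1 = 9.1383 − 3.22×3.67 = −2.6791; K_2 = 107.03 − 3.22×(0.882 + 38.5) = −19.78004.
Balance: K_1 − x×(3.22 − 2.65) = K_2, so x = (K_1 − K_2)/(3.22 − 2.65) = 17.1009/0.57 = 30 km.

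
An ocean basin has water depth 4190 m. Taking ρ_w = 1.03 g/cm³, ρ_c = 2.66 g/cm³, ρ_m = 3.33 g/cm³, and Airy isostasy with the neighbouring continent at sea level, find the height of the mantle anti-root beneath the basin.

By Archimedes' principle applied to the lithosphere: replacing crust with seawater at the top is compensated by replacing crust with mantle at the base: d (ρ_c − ρ_w) = a (ρ_m − ρ_c).
a = d (ρ_c − ρ_w)/(ρ_m − ρ_c) = 4190 m × 1.63/0.67 = 10200 m.

10200 m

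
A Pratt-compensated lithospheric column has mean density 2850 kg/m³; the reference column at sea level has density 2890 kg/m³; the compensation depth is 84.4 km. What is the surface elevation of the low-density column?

1.18 km

ρ_ref D = ρ (D + h) → h = D (ρ_ref − ρ)/ρ.
h = 84.4 km × (2890 − 2850)/2850 = 1.18 km.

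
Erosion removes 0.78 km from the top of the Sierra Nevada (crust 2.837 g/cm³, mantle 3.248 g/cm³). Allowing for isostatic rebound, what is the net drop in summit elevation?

Rebound u = e ρ_c/ρ_m = 0.78 km × 2.837/3.248 = 0.6813 km.
Net surface drop = e − u = 0.78 km − 0.6813 km = e (ρ_m − ρ_c)/ρ_m = 0.0987 km.

0.0987 km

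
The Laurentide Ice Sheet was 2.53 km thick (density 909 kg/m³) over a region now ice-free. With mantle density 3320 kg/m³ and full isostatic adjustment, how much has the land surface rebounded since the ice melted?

0.693 km

Removing the load lets mantle flow back in; uplift u satisfies ρ_ice t = ρ_m u.
u = t ρ_ice/ρ_m = 2.53 km × 909/3320 = 0.693 km.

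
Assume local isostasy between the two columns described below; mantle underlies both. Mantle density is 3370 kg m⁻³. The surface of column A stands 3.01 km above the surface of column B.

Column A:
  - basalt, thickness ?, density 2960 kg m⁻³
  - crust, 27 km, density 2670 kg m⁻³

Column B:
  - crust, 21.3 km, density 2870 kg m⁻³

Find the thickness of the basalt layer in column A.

4.62 km

Take the compensation level at the base of the deeper column (depth z_c below the surface of column A) and equate Σ ρ_i t_i down to z_c; mantle fills any gap and the z_c terms cancel.
Column A: x×2960 + 27×2670 + (z_c − 27 − x)×3370
Column B: 3.01×0 + 21.3×2870 + (z_c − 3.01 − 21.3)×3370
The z_c×3370 term appears on both sides and cancels. Collect the known terms of each column as K = Σ(ρt)_known − 3370 × (depth of known layers): K_A = 72090 − 3370×27 = −18900; K_B = 61131 − 3370×(3.01 + 21.3) = −20793.7.
Balance: K_A − x×(3370 − 2960) = K_B, so x = (K_A − K_B)/(3370 − 2960) = 1893.7/410 = 4.62 km.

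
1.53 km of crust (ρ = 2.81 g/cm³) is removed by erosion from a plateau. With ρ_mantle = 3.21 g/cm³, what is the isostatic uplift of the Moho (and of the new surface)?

Unloading: uplift u = e ρ_c/ρ_m = 1.53 km × 2.81/3.21 = 1.34 km.

1.34 km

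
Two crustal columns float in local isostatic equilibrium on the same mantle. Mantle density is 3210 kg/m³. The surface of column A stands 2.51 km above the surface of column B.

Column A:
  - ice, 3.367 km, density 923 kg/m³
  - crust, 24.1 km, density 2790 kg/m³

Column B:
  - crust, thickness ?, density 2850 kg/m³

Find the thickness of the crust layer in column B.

Take the compensation level at the base of the deeper column (depth z_c below the surface of column A) and equate Σ ρ_i t_i down to z_c; mantle fills any gap and the z_c terms cancel.
Column A: 3.367×923 + 24.1×2790 + (z_c − 27.467)×3210
Column B: 2.51×0 + x×2850 + (z_c − 2.51 − 0 − x)×3210
The z_c×3210 term appears on both sides and cancels. Collect the known terms of each column as K = Σ(ρt)_known − 3210 × (depth of known layers): K_A = 70346.741 − 3210×27.467 = −17822.329; K_B = 0 − 3210×(2.51 + 0) = −8057.1.
Balance: K_A = K_B − x×(3210 − 2850), so x = (K_B − K_A)/(3210 − 2850) = 9765.23/360 = 27.1 km.

27.1 km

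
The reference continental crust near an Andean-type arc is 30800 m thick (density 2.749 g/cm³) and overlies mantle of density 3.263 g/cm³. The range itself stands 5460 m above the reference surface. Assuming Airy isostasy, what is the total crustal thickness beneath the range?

65500 m

Root depth r = h ρ_c / (ρ_m − ρ_c) = 5460 m × 2.749 / 0.514 = 29200 m.
Total thickness = T + h + r = 30800 m + 5460 m + 29200 m = 65500 m.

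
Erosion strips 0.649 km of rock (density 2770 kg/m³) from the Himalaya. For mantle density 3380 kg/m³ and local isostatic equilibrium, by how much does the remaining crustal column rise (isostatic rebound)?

0.532 km

Unloading: uplift u = e ρ_c/ρ_m = 0.649 km × 2770/3380 = 0.532 km.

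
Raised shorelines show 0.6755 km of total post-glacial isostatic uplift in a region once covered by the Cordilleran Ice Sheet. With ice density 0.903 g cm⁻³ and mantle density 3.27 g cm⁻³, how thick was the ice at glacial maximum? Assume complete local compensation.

u = t ρ_ice/ρ_m → t = u ρ_m/ρ_ice = 0.6755 km × 3.27/0.903 = 2.45 km.

2.45 km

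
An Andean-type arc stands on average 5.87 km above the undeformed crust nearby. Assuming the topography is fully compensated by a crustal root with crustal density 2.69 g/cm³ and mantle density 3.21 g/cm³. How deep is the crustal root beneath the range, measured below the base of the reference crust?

Isostatic balance requires: the weight of the topography is balanced by the buoyancy of the root, ρ_c h = (ρ_m − ρ_c) r.
r = h · ρ_c / (ρ_m − ρ_c) = 5.87 km × 2.69 / (3.21 − 2.69) = 30.4 km.

30.4 km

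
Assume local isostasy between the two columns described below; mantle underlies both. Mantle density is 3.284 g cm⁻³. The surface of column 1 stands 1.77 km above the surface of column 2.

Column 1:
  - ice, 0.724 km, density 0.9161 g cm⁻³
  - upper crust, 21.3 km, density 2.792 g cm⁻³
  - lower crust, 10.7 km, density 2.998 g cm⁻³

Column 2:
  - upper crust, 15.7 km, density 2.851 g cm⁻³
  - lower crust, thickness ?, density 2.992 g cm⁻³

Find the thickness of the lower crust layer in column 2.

Take the compensation level at the base of the deeper column (depth z_c below the surface of column 1) and equate Σ ρ_i t_i down to z_c; mantle fills any gap and the z_c terms cancel.
Column 1: 0.724×0.9161 + 21.3×2.792 + 10.7×2.998 + (z_c − 32.724)×3.284
Column 2: 1.77×0 + 15.7×2.851 + x×2.992 + (z_c − 1.77 − 15.7 − x)×3.284
The z_c×3.284 term appears on both sides and cancels. Collect the known terms of each column as K = Σ(ρt)_known − 3.284 × (depth of known layers): K_1 = 92.2114564 − 3.284×32.724 = −15.2541596; K_2 = 44.7607 − 3.284×(1.77 + 15.7) = −12.61078.
Balance: K_1 = K_2 − x×(3.284 − 2.992), so x = (K_2 − K_1)/(3.284 − 2.992) = 2.64338/0.292 = 9.05 km.

9.05 km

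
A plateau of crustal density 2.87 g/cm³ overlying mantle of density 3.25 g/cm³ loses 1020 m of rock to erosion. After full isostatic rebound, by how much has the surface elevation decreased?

Rebound u = e ρ_c/ρ_m = 1020 m × 2.87/3.25 = 900.7 m.
Net surface drop = e − u = 1020 m − 900.7 m = e (ρ_m − ρ_c)/ρ_m = 119 m.

119 m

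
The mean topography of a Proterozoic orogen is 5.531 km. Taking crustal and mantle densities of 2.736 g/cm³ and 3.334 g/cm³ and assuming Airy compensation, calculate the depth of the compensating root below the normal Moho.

25.3 km

Balancing pressure at the compensation depth: the weight of the topography is balanced by the buoyancy of the root, ρ_c h = (ρ_m − ρ_c) r.
r = h · ρ_c / (ρ_m − ρ_c) = 5.531 km × 2.736 / (3.334 − 2.736) = 25.3 km.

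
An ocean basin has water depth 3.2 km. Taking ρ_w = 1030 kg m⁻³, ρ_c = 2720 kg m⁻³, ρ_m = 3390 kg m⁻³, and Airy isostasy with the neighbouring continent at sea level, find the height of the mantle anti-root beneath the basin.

8.07 km

Equating mass per unit area of the two columns: replacing crust with seawater at the top is compensated by replacing crust with mantle at the base: d (ρ_c − ρ_w) = a (ρ_m − ρ_c).
a = d (ρ_c − ρ_w)/(ρ_m − ρ_c) = 3.2 km × 1690/670 = 8.07 km.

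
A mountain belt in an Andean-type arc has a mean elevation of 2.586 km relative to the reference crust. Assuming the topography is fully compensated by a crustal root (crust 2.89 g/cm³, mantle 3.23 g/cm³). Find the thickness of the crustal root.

22 km

Balancing pressure at the compensation depth: the weight of the topography is balanced by the buoyancy of the root, ρ_c h = (ρ_m − ρ_c) r.
r = h · ρ_c / (ρ_m − ρ_c) = 2.586 km × 2.89 / (3.23 − 2.89) = 22 km.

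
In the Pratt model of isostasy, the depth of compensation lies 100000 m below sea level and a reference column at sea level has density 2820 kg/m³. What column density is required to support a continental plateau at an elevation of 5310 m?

2680 kg/m³

Pratt balance: ρ_ref D = ρ (D + h).
ρ = ρ_ref D/(D + h) = 2820 × 100000 m/(100000 m + 5310 m) = 2680 kg/m³.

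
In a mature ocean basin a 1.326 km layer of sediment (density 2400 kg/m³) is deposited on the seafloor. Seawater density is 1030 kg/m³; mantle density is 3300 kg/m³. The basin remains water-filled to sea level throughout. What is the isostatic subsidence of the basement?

Submarine loading: the sediment displaces seawater, and the subsidence is in turn flooded, so s (ρ_m − ρ_w) = t (ρ_sed − ρ_w).
s = 1.326 km × (2400 − 1030) / (3300 − 1030) = 0.8 km.

0.8 km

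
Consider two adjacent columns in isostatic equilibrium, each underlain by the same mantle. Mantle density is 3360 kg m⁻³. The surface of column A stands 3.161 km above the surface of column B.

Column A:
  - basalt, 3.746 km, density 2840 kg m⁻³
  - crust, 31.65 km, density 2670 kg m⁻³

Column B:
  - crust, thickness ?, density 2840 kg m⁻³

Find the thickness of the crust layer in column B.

25.3 km

Take the compensation level at the base of the deeper column (depth z_c below the surface of column A) and equate Σ ρ_i t_i down to z_c; mantle fills any gap and the z_c terms cancel.
Column A: 3.746×2840 + 31.65×2670 + (z_c − 35.396)×3360
Column B: 3.161×0 + x×2840 + (z_c − 3.161 − 0 − x)×3360
The z_c×3360 term appears on both sides and cancels. Collect the known terms of each column as K = Σ(ρt)_known − 3360 × (depth of known layers): K_A = 95144.14 − 3360×35.396 = −23786.42; K_B = 0 − 3360×(3.161 + 0) = −10620.96.
Balance: K_A = K_B − x×(3360 − 2840), so x = (K_B − K_A)/(3360 − 2840) = 13165.5/520 = 25.3 km.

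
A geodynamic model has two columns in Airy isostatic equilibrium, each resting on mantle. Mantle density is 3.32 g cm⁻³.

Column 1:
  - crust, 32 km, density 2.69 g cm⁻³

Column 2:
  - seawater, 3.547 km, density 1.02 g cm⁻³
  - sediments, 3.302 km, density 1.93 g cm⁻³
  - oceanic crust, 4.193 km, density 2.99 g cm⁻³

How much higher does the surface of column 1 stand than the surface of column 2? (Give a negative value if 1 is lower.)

For any compensation level in the mantle, the mantle terms cancel and isostasy reduces to e = (Σt_1 − Σt_2) − (Σ(ρt)_1 − Σ(ρt)_2) / ρ_m.
Σt_1 = 32 km; Σt_2 = 11.042 km; Σ(ρt)_1 = 86.08; Σ(ρt)_2 = 22.52787 (in km·g cm⁻³).
e = (32 − 11.042) − (86.08 − 22.52787) / 3.32 = 1.82 km.

1.82 km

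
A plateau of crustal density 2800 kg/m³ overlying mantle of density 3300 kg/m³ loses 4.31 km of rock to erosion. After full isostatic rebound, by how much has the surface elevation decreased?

0.653 km

Rebound u = e ρ_c/ρ_m = 4.31 km × 2800/3300 = 3.657 km.
Net surface drop = e − u = 4.31 km − 3.657 km = e (ρ_m − ρ_c)/ρ_m = 0.653 km.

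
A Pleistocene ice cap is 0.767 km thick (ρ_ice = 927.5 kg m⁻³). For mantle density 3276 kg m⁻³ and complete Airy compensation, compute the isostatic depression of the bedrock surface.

For local isostatic compensation: the ice load ρ_ice t is balanced by mantle displaced below, ρ_m s.
s = t ρ_ice / ρ_m = 0.767 km × 927.5/3276 = 0.217 km.

0.217 km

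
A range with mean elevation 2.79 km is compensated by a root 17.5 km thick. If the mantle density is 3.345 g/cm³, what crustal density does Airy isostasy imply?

ρ_c h = (ρ_m − ρ_c) r → ρ_c (h + r) = ρ_m r → ρ_c = ρ_m r / (h + r).
ρ_c = 3.345 × 17.5 km / (2.79 km + 17.5 km) = 2.89 g/cm³.

2.89 g/cm³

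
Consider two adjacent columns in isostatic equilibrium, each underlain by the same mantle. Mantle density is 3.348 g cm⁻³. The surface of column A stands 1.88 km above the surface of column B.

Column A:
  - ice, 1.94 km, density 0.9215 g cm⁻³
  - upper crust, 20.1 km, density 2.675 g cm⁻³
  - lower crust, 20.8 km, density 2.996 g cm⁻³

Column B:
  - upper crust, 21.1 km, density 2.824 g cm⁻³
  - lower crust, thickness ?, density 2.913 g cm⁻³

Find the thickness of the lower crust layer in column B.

18.9 km

Take the compensation level at the base of the deeper column (depth z_c below the surface of column A) and equate Σ ρ_i t_i down to z_c; mantle fills any gap and the z_c terms cancel.
Column A: 1.94×0.9215 + 20.1×2.675 + 20.8×2.996 + (z_c − 42.84)×3.348
Column B: 1.88×0 + 21.1×2.824 + x×2.913 + (z_c − 1.88 − 21.1 − x)×3.348
The z_c×3.348 term appears on both sides and cancels. Collect the known terms of each column as K = Σ(ρt)_known − 3.348 × (depth of known layers): K_A = 117.87201 − 3.348×42.84 = −25.55631; K_B = 59.5864 − 3.348×(1.88 + 21.1) = −17.35064.
Balance: K_A = K_B − x×(3.348 − 2.913), so x = (K_B − K_A)/(3.348 − 2.913) = 8.20567/0.435 = 18.9 km.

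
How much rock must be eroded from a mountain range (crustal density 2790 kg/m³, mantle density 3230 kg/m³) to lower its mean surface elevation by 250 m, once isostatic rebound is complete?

Net drop Δ = e − u = e − e ρ_c/ρ_m = e (ρ_m − ρ_c)/ρ_m.
e = Δ ρ_m/(ρ_m − ρ_c) = 250 m × 3230/440 = 1840 m.

1840 m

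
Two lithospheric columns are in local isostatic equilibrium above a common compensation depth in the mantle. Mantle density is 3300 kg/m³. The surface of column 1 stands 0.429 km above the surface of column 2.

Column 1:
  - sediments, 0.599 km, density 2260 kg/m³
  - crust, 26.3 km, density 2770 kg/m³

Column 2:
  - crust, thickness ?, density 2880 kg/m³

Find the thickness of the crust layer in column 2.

31.3 km

Take the compensation level at the base of the deeper column (depth z_c below the surface of column 1) and equate Σ ρ_i t_i down to z_c; mantle fills any gap and the z_c terms cancel.
Column 1: 0.599×2260 + 26.3×2770 + (z_c − 26.899)×3300
Column 2: 0.429×0 + x×2880 + (z_c − 0.429 − 0 − x)×3300
The z_c×3300 term appears on both sides and cancels. Collect the known terms of each column as K = Σ(ρt)_known − 3300 × (depth of known layers): K_1 = 74204.74 − 3300×26.899 = −14561.96; K_2 = 0 − 3300×(0.429 + 0) = −1415.7.
Balance: K_1 = K_2 − x×(3300 − 2880), so x = (K_2 − K_1)/(3300 − 2880) = 13146.3/420 = 31.3 km.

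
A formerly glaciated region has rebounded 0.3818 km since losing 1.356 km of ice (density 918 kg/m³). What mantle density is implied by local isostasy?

ρ_m = ρ_ice t / u = 918 × 1.356 km/0.3818 km = 3260 kg/m³.

3260 kg/m³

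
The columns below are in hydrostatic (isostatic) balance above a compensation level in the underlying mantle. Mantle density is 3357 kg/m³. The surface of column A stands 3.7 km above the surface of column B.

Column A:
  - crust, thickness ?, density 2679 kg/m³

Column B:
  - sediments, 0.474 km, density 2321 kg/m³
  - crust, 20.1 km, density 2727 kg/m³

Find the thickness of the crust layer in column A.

37.7 km

Take the compensation level at the base of the deeper column (depth z_c below the surface of column A) and equate Σ ρ_i t_i down to z_c; mantle fills any gap and the z_c terms cancel.
Column A: x×2679 + (z_c − 0 − x)×3357
Column B: 3.7×0 + 0.474×2321 + 20.1×2727 + (z_c − 3.7 − 20.574)×3357
The z_c×3357 term appears on both sides and cancels. Collect the known terms of each column as K = Σ(ρt)_known − 3357 × (depth of known layers): K_A = 0 − 3357×0 = 0; K_B = 55912.854 − 3357×(3.7 + 20.574) = −25574.964.
Balance: K_A − x×(3357 − 2679) = K_B, so x = (K_A − K_B)/(3357 − 2679) = 25575/678 = 37.7 km.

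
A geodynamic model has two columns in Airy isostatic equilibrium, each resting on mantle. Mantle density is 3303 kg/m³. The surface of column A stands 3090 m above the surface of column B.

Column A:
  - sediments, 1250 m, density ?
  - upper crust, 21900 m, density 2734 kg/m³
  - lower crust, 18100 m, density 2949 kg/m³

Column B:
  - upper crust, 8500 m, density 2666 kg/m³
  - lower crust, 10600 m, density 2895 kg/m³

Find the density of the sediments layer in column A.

Take the compensation level at the base of the deeper column (depth z_c below the surface of column A) and equate Σ ρ_i t_i down to z_c; mantle fills any gap and the z_c terms cancel.
Column A: 1250×ρ + 21900×2734 + 18100×2949 + (z_c − 41250)×3303
Column B: 3090×0 + 8500×2666 + 10600×2895 + (z_c − 3090 − 19100)×3303
The z_c×3303 term appears on both sides and cancels. Collect the known terms of each column as K = Σ(ρt)_known − 3303 × (depth of known layers): K_A = 113251500 − 3303×41250 = −22997250; K_B = 53348000 − 3303×(3090 + 19100) = −19945570.
Balance: K_A + 1250×ρ = K_B, so ρ = (K_B − K_A)/1250 = 3051680/1250 = 2440 kg/m³.

2440 kg/m³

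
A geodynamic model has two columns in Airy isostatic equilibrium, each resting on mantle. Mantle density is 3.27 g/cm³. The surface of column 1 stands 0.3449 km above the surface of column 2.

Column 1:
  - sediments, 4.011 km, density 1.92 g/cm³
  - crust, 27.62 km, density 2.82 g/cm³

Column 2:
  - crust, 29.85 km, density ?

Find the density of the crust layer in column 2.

Take the compensation level at the base of the deeper column (depth z_c below the surface of column 1) and equate Σ ρ_i t_i down to z_c; mantle fills any gap and the z_c terms cancel.
Column 1: 4.011×1.92 + 27.62×2.82 + (z_c − 31.631)×3.27
Column 2: 0.3449×0 + 29.85×ρ + (z_c − 0.3449 − 29.85)×3.27
The z_c×3.27 term appears on both sides and cancels. Collect the known terms of each column as K = Σ(ρt)_known − 3.27 × (depth of known layers): K_1 = 85.58952 − 3.27×31.631 = −17.84385; K_2 = 0 − 3.27×(0.3449 + 29.85) = −98.737323.
Balance: K_1 = K_2 + 29.85×ρ, so ρ = (K_1 − K_2)/29.85 = 80.8935/29.85 = 2.71 g/cm³.

2.71 g/cm³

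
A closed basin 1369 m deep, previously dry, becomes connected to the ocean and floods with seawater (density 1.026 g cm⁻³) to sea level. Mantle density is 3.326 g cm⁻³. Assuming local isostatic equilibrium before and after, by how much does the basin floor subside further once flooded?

611 m

After flooding the water column is d + s deep. Its weight must equal the weight of mantle displaced by the extra subsidence s: (d + s) ρ_w = s ρ_m.
s = d ρ_w / (ρ_m − ρ_w) = 1369 m × 1.026/(3.326 − 1.026) = 611 m.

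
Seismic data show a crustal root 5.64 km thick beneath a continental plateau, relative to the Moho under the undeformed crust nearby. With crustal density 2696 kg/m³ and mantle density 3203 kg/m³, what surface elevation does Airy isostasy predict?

1.06 km

For local isostatic compensation: ρ_c h = (ρ_m − ρ_c) r.
h = r (ρ_m − ρ_c) / ρ_c = 5.64 km × (3203 − 2696) / 2696 = 1.06 km.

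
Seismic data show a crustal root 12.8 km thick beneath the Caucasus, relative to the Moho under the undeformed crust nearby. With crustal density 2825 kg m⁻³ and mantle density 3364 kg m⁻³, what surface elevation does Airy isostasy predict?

For local isostatic compensation: ρ_c h = (ρ_m − ρ_c) r.
h = r (ρ_m − ρ_c) / ρ_c = 12.8 km × (3364 − 2825) / 2825 = 2.44 km.

2.44 km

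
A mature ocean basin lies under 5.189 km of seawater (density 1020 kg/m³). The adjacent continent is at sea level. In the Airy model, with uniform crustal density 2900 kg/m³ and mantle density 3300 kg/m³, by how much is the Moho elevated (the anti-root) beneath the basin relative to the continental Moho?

24.4 km

Isostatic balance requires: replacing crust with seawater at the top is compensated by replacing crust with mantle at the base: d (ρ_c − ρ_w) = a (ρ_m − ρ_c).
a = d (ρ_c − ρ_w)/(ρ_m − ρ_c) = 5.189 km × 1880/400 = 24.4 km.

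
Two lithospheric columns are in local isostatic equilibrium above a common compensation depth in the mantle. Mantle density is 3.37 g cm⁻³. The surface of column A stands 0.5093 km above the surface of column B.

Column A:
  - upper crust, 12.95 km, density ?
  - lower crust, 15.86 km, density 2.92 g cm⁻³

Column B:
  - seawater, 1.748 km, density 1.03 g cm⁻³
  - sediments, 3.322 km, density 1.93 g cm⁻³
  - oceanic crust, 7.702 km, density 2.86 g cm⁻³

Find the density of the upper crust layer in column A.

Take the compensation level at the base of the deeper column (depth z_c below the surface of column A) and equate Σ ρ_i t_i down to z_c; mantle fills any gap and the z_c terms cancel.
Column A: 12.95×ρ + 15.86×2.92 + (z_c − 28.81)×3.37
Column B: 0.5093×0 + 1.748×1.03 + 3.322×1.93 + 7.702×2.86 + (z_c − 0.5093 − 12.772)×3.37
The z_c×3.37 term appears on both sides and cancels. Collect the known terms of each column as K = Σ(ρt)_known − 3.37 × (depth of known layers): K_A = 46.3112 − 3.37×28.81 = −50.7785; K_B = 30.23962 − 3.37×(0.5093 + 12.772) = −14.518361.
Balance: K_A + 12.95×ρ = K_B, so ρ = (K_B − K_A)/12.95 = 36.2601/12.95 = 2.8 g cm⁻³.

2.8 g cm⁻³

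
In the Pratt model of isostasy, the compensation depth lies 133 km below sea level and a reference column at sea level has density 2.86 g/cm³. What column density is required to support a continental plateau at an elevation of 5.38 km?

Pratt balance: ρ_ref D = ρ (D + h).
ρ = ρ_ref D/(D + h) = 2.86 × 133 km/(133 km + 5.38 km) = 2.75 g/cm³.

2.75 g/cm³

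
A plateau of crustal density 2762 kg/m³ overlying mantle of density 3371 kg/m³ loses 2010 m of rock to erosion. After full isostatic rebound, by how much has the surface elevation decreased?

363 m

Rebound u = e ρ_c/ρ_m = 2010 m × 2762/3371 = 1647 m.
Net surface drop = e − u = 2010 m − 1647 m = e (ρ_m − ρ_c)/ρ_m = 363 m.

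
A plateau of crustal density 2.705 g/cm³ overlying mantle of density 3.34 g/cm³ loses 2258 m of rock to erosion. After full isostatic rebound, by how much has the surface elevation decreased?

Rebound u = e ρ_c/ρ_m = 2258 m × 2.705/3.34 = 1829 m.
Net surface drop = e − u = 2258 m − 1829 m = e (ρ_m − ρ_c)/ρ_m = 429 m.

429 m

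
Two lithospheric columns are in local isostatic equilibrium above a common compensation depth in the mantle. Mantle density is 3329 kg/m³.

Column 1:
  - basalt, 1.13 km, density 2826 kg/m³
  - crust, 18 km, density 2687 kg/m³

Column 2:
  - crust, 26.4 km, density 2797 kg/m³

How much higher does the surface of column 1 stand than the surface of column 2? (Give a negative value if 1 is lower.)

For any compensation level in the mantle, the mantle terms cancel and isostasy reduces to e = (Σt_1 − Σt_2) − (Σ(ρt)_1 − Σ(ρt)_2) / ρ_m.
Σt_1 = 19.13 km; Σt_2 = 26.4 km; Σ(ρt)_1 = 51559.38; Σ(ρt)_2 = 73840.8 (in km·kg/m³).
e = (19.13 − 26.4) − (51559.38 − 73840.8) / 3329 = −0.577 km.

−0.577 km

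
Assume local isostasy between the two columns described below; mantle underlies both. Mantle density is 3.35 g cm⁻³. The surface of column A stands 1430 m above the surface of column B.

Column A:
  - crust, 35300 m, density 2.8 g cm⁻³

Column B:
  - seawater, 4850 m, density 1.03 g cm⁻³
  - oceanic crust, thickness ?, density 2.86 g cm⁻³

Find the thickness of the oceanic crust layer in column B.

6880 m

Take the compensation level at the base of the deeper column (depth z_c below the surface of column A) and equate Σ ρ_i t_i down to z_c; mantle fills any gap and the z_c terms cancel.
Column A: 35300×2.8 + (z_c − 35300)×3.35
Column B: 1430×0 + 4850×1.03 + x×2.86 + (z_c − 1430 − 4850 − x)×3.35
The z_c×3.35 term appears on both sides and cancels. Collect the known terms of each column as K = Σ(ρt)_known − 3.35 × (depth of known layers): K_A = 98840 − 3.35×35300 = −19415; K_B = 4995.5 − 3.35×(1430 + 4850) = −16042.5.
Balance: K_A = K_B − x×(3.35 − 2.86), so x = (K_B − K_A)/(3.35 − 2.86) = 3372.5/0.49 = 6880 m.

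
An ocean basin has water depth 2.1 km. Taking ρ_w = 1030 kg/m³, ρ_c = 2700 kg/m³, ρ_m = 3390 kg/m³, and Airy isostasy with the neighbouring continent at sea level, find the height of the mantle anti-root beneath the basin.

Balancing pressure at the compensation depth: replacing crust with seawater at the top is compensated by replacing crust with mantle at the base: d (ρ_c − ρ_w) = a (ρ_m − ρ_c).
a = d (ρ_c − ρ_w)/(ρ_m − ρ_c) = 2.1 km × 1670/690 = 5.08 km.

5.08 km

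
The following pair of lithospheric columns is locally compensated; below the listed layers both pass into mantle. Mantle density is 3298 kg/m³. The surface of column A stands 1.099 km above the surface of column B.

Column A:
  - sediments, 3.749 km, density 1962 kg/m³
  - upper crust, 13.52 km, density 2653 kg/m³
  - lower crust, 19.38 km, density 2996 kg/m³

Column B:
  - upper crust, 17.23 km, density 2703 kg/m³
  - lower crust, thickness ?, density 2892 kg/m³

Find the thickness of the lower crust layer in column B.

Take the compensation level at the base of the deeper column (depth z_c below the surface of column A) and equate Σ ρ_i t_i down to z_c; mantle fills any gap and the z_c terms cancel.
Column A: 3.749×1962 + 13.52×2653 + 19.38×2996 + (z_c − 36.649)×3298
Column B: 1.099×0 + 17.23×2703 + x×2892 + (z_c − 1.099 − 17.23 − x)×3298
The z_c×3298 term appears on both sides and cancels. Collect the known terms of each column as K = Σ(ρt)_known − 3298 × (depth of known layers): K_A = 101286.578 − 3298×36.649 = −19581.824; K_B = 46572.69 − 3298×(1.099 + 17.23) = −13876.352.
Balance: K_A = K_B − x×(3298 − 2892), so x = (K_B − K_A)/(3298 − 2892) = 5705.47/406 = 14.1 km.

14.1 km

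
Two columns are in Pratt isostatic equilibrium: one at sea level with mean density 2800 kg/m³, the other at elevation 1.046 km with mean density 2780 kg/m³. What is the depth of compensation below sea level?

ρ_ref D = ρ (D + h) → D (ρ_ref − ρ) = ρ h.
D = ρ h/(ρ_ref − ρ) = 2780 × 1.046 km/(2800 − 2780) = 145 km.

145 km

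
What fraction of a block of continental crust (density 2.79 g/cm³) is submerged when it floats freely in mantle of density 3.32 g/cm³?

Submerged fraction = ρ_obj/ρ_fluid = 2.79/3.32 = 84%.

84%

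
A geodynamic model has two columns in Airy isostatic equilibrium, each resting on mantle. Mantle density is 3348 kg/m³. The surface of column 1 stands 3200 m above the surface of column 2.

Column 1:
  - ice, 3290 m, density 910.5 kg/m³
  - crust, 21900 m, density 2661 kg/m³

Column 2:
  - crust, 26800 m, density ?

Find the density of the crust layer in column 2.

Take the compensation level at the base of the deeper column (depth z_c below the surface of column 1) and equate Σ ρ_i t_i down to z_c; mantle fills any gap and the z_c terms cancel.
Column 1: 3290×910.5 + 21900×2661 + (z_c − 25190)×3348
Column 2: 3200×0 + 26800×ρ + (z_c − 3200 − 26800)×3348
The z_c×3348 term appears on both sides and cancels. Collect the known terms of each column as K = Σ(ρt)_known − 3348 × (depth of known layers): K_1 = 61271445 − 3348×25190 = −23064675; K_2 = 0 − 3348×(3200 + 26800) = −100440000.
Balance: K_1 = K_2 + 26800×ρ, so ρ = (K_1 − K_2)/26800 = 77375300/26800 = 2890 kg/m³.

2890 kg/m³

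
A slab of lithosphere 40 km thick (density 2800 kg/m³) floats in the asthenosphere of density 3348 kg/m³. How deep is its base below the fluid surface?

Draft d = t ρ_obj/ρ_fluid = 40 km × 2800/3348 = 33.5 km.

33.5 km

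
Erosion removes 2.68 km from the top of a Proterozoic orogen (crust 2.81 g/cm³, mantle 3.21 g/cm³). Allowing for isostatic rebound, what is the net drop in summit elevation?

Rebound u = e ρ_c/ρ_m = 2.68 km × 2.81/3.21 = 2.346 km.
Net surface drop = e − u = 2.68 km − 2.346 km = e (ρ_m − ρ_c)/ρ_m = 0.334 km.

0.334 km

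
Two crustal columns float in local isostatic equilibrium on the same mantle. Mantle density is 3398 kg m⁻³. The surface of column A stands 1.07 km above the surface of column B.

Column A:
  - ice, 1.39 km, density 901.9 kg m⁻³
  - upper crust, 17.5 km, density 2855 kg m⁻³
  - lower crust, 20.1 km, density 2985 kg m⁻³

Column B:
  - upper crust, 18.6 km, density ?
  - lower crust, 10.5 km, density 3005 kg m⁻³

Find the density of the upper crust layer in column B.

Take the compensation level at the base of the deeper column (depth z_c below the surface of column A) and equate Σ ρ_i t_i down to z_c; mantle fills any gap and the z_c terms cancel.
Column A: 1.39×901.9 + 17.5×2855 + 20.1×2985 + (z_c − 38.99)×3398
Column B: 1.07×0 + 18.6×ρ + 10.5×3005 + (z_c − 1.07 − 29.1)×3398
The z_c×3398 term appears on both sides and cancels. Collect the known terms of each column as K = Σ(ρt)_known − 3398 × (depth of known layers): K_A = 111214.641 − 3398×38.99 = −21273.379; K_B = 31552.5 − 3398×(1.07 + 29.1) = −70965.16.
Balance: K_A = K_B + 18.6×ρ, so ρ = (K_A − K_B)/18.6 = 49691.8/18.6 = 2670 kg m⁻³.

2670 kg m⁻³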